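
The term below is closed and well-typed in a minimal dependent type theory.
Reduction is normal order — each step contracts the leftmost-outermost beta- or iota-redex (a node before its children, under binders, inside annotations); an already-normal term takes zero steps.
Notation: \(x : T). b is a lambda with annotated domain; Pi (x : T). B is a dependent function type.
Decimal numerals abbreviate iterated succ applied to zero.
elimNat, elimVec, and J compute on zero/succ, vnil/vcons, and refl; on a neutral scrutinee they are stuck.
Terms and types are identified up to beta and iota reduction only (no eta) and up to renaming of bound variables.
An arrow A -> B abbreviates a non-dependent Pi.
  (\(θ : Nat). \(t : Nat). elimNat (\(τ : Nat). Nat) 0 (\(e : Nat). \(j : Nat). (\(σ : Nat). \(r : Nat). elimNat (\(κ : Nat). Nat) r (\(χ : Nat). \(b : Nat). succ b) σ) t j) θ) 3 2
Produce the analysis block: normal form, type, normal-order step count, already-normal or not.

resulting normal form:
  6
inferred type:
  Nat
reduction steps (normal order): 39
started in normal form: no
first redex: a beta-redex


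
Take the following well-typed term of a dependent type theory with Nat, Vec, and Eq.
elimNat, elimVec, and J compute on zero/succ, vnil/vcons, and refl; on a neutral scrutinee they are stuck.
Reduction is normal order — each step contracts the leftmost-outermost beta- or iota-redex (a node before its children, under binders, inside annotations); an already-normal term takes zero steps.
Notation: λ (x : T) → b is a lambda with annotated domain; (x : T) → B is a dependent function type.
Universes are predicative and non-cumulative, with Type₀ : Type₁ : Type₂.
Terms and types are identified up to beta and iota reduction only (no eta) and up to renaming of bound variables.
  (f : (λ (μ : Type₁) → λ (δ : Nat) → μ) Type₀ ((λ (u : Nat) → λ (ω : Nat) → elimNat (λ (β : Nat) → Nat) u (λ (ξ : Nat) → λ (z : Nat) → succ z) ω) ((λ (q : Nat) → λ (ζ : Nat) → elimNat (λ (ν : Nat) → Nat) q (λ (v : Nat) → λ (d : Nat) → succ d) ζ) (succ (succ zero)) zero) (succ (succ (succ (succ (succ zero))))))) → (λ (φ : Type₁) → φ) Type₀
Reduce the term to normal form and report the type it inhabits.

resulting normal form:
  (f : Type₀) → Type₀
type:
  Type₁


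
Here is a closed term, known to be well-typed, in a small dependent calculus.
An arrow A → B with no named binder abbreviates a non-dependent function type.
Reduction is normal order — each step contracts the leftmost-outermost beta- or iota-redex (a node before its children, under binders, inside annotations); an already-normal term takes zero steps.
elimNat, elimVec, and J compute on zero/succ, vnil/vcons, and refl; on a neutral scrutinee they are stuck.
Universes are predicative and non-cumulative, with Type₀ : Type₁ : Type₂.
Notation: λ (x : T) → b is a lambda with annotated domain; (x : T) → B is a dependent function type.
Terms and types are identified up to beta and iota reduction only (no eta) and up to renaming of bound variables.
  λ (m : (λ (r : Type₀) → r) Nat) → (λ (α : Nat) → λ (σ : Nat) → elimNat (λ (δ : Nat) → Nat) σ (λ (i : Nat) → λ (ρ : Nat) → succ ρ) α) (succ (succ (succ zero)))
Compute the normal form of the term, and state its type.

reduced normal form:
  λ (m : Nat) → λ (r : Nat) → succ (succ (succ r))
the term's type:
  Nat → Nat → Nat
observation: contracting a beta-redex first, the term normalizes in 12 steps.


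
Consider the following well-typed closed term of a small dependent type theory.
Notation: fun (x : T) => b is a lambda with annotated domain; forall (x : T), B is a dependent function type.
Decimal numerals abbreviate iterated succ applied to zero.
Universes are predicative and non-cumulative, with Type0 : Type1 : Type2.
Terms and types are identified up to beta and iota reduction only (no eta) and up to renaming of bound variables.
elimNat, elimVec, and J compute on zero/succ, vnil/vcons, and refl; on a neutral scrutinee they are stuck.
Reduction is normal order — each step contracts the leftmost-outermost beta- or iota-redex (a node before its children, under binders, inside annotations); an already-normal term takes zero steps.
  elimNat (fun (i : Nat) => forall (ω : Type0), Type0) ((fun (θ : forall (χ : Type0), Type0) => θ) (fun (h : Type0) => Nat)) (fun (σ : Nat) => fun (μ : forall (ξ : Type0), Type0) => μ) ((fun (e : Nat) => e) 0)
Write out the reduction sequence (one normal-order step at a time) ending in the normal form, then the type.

normal-order reduction:
  elimNat (fun (i : Nat) => forall (ω : Type0), Type0) ((fun (θ : forall (χ : Type0), Type0) => θ) (fun (h : Type0) => Nat)) (fun (σ : Nat) => fun (μ : forall (ξ : Type0), Type0) => μ) ((fun (e : Nat) => e) 0)
  ~> elimNat (fun (i : Nat) => forall (ω : Type0), Type0) (fun (θ : Type0) => Nat) (fun (χ : Nat) => fun (h : forall (σ : Type0), Type0) => h) ((fun (μ : Nat) => μ) 0)
  ~> elimNat (fun (i : Nat) => forall (ω : Type0), Type0) (fun (θ : Type0) => Nat) (fun (χ : Nat) => fun (h : forall (σ : Type0), Type0) => h) 0
  ~> fun (i : Type0) => Nat
inferred type:
  forall (i : Type0), Type0


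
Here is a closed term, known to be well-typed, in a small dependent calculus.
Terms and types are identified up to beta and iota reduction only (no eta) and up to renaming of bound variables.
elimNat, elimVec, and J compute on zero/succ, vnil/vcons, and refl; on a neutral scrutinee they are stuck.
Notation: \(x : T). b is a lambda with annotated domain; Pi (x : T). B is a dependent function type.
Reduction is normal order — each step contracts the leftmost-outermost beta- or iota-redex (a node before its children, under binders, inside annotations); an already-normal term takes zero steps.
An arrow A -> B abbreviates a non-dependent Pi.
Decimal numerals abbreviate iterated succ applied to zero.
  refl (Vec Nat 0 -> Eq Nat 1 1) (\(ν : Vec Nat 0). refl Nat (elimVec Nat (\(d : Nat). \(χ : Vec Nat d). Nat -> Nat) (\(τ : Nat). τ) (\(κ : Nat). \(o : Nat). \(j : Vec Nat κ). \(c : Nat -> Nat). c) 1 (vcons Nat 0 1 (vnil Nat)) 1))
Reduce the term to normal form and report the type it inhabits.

reduced normal form:
  refl (Vec Nat 0 -> Eq Nat 1 1) (\(ν : Vec Nat 0). refl Nat 1)
the term's type:
  Eq (Vec Nat 0 -> Eq Nat 1 1) (\(ν : Vec Nat 0). refl Nat 1) (\(d : Vec Nat 0). refl Nat 1)
observation: contracting an elimVec iota-redex first, the term normalizes in 7 steps.


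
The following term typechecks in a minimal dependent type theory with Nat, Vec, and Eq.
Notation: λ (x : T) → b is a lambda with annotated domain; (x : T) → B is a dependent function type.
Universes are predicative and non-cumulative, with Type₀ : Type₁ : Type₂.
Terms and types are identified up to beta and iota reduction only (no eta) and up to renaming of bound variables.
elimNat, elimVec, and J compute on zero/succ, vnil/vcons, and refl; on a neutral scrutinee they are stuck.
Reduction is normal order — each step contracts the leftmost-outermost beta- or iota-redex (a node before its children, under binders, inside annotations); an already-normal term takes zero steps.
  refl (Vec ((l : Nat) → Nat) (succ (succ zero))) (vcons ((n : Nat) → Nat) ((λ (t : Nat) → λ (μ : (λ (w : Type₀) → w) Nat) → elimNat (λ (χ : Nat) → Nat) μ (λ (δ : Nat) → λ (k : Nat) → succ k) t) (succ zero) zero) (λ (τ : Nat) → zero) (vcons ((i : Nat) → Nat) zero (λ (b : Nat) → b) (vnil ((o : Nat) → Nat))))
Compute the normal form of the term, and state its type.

reduced normal form:
  refl (Vec ((l : Nat) → Nat) (succ (succ zero))) (vcons ((n : Nat) → Nat) (succ zero) (λ (t : Nat) → zero) (vcons ((μ : Nat) → Nat) zero (λ (w : Nat) → w) (vnil ((χ : Nat) → Nat))))
inferred type:
  Eq (Vec ((l : Nat) → Nat) (succ (succ zero))) (vcons ((n : Nat) → Nat) (succ zero) (λ (t : Nat) → zero) (vcons ((μ : Nat) → Nat) zero (λ (w : Nat) → w) (vnil ((χ : Nat) → Nat)))) (vcons ((δ : Nat) → Nat) (succ zero) (λ (k : Nat) → zero) (vcons ((τ : Nat) → Nat) zero (λ (i : Nat) → i) (vnil ((b : Nat) → Nat))))
observation: 6 normal-order steps normalize the term, beginning with a beta-redex.


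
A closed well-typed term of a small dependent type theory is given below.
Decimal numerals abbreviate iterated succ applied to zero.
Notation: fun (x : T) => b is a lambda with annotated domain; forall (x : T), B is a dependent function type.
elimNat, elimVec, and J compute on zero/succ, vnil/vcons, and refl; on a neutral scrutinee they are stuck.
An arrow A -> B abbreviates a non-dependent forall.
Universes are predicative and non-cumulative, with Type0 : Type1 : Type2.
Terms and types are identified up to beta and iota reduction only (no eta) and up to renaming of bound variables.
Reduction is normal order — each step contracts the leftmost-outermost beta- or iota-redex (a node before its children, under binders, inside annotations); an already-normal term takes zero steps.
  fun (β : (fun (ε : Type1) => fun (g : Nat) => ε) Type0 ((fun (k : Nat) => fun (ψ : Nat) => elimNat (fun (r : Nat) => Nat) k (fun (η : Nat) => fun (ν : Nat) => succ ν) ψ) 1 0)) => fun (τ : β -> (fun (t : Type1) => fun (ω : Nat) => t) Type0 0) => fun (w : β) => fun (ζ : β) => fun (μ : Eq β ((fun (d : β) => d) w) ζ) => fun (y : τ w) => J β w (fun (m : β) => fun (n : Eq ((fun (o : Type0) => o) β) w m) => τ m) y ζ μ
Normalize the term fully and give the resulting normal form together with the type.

normal form:
  fun (β : Type0) => fun (ε : β -> Type0) => fun (g : β) => fun (k : β) => fun (ψ : Eq β g k) => fun (r : ε g) => J β g (fun (η : β) => fun (ν : Eq β g η) => ε η) r k ψ
inferred type:
  forall (β : Type0), forall (ε : β -> Type0), forall (g : β), forall (k : β), Eq β g k -> ε g -> ε k
observation: 6 normal-order steps separate the term from its normal form.


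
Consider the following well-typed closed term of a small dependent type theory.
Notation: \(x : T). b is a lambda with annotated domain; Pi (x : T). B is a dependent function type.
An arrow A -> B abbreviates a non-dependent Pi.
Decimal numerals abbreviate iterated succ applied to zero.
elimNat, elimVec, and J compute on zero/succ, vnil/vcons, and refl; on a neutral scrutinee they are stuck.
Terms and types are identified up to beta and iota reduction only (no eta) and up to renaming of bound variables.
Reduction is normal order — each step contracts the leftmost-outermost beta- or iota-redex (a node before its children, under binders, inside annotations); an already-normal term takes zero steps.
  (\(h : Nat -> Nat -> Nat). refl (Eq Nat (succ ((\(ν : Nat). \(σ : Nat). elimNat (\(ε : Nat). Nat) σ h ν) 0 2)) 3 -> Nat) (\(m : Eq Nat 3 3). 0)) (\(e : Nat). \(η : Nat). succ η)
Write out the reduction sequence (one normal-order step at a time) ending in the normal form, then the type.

reduction (normal order):
  (\(h : Nat -> Nat -> Nat). refl (Eq Nat (succ ((\(ν : Nat). \(σ : Nat). elimNat (\(ε : Nat). Nat) σ h ν) 0 2)) 3 -> Nat) (\(m : Eq Nat 3 3). 0)) (\(e : Nat). \(η : Nat). succ η)
  ~> refl (Eq Nat (succ ((\(h : Nat). \(ν : Nat). elimNat (\(σ : Nat). Nat) ν (\(ε : Nat). \(m : Nat). succ m) h) 0 2)) 3 -> Nat) (\(e : Eq Nat 3 3). 0)
  ~> refl (Eq Nat (succ ((\(h : Nat). elimNat (\(ν : Nat). Nat) h (\(σ : Nat). \(ε : Nat). succ ε) 0) 2)) 3 -> Nat) (\(m : Eq Nat 3 3). 0)
  ~> refl (Eq Nat (succ (elimNat (\(h : Nat). Nat) 2 (\(ν : Nat). \(σ : Nat). succ σ) 0)) 3 -> Nat) (\(ε : Eq Nat 3 3). 0)
  ~> refl (Eq Nat 3 3 -> Nat) (\(h : Eq Nat 3 3). 0)
inferred type:
  Eq (Eq Nat 3 3 -> Nat) (\(h : Eq Nat 3 3). 0) (\(ν : Eq Nat 3 3). 0)


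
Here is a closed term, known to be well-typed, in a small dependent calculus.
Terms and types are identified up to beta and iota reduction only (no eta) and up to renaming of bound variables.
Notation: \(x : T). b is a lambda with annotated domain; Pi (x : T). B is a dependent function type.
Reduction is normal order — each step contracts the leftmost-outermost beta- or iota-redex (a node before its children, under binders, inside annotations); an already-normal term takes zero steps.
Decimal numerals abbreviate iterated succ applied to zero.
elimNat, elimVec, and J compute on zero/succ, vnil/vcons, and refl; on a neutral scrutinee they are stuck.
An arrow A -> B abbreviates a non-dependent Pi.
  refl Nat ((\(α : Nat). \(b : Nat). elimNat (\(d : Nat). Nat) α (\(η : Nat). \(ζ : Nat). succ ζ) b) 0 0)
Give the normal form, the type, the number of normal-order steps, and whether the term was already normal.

resulting normal form:
  refl Nat 0
type:
  Eq Nat 0 0
reduction steps (normal order): 3
started in normal form: no
first contracted redex: a beta-redex


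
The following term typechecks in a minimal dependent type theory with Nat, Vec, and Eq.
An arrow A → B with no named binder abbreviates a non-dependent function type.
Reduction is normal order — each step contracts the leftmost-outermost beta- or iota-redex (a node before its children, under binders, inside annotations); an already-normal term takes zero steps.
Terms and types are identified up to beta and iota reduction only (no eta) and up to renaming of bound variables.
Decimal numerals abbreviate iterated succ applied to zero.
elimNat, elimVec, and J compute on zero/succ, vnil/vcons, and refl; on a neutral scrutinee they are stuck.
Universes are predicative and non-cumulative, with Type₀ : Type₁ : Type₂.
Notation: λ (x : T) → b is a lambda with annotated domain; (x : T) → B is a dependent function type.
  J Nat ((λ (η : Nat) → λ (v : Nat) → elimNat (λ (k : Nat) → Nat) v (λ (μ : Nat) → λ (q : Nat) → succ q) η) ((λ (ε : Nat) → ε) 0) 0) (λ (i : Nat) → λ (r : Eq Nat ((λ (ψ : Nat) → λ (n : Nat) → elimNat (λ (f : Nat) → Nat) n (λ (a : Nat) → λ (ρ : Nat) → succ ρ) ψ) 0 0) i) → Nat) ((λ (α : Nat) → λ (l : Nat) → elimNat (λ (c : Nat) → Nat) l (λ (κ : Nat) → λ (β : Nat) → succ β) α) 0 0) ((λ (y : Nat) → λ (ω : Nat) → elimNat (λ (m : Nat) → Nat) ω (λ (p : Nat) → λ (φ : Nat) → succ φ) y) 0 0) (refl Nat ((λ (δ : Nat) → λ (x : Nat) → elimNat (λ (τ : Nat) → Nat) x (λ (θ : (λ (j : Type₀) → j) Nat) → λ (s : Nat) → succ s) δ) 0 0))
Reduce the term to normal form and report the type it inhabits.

normal form:
  0
the term's type:
  Nat


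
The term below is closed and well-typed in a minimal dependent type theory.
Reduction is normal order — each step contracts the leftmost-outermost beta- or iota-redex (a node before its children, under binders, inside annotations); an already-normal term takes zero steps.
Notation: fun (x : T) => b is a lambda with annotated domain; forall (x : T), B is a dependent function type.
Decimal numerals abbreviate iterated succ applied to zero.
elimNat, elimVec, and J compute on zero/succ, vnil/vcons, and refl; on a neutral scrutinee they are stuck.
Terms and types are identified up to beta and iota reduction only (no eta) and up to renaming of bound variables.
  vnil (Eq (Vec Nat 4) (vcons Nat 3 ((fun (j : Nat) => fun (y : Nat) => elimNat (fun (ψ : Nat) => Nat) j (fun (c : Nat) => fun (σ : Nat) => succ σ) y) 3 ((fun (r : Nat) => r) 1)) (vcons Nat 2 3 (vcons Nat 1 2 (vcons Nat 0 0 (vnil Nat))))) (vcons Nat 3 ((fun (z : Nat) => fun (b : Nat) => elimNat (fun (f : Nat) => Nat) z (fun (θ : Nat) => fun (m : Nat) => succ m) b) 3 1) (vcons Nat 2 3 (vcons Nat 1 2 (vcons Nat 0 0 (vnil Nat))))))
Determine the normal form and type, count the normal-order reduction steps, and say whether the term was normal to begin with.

reduced normal form:
  vnil (Eq (Vec Nat 4) (vcons Nat 3 4 (vcons Nat 2 3 (vcons Nat 1 2 (vcons Nat 0 0 (vnil Nat))))) (vcons Nat 3 4 (vcons Nat 2 3 (vcons Nat 1 2 (vcons Nat 0 0 (vnil Nat))))))
the term's type:
  Vec (Eq (Vec Nat 4) (vcons Nat 3 4 (vcons Nat 2 3 (vcons Nat 1 2 (vcons Nat 0 0 (vnil Nat))))) (vcons Nat 3 4 (vcons Nat 2 3 (vcons Nat 1 2 (vcons Nat 0 0 (vnil Nat)))))) 0
reduction steps (normal order): 13
started in normal form: no
first contracted redex: a beta-redex


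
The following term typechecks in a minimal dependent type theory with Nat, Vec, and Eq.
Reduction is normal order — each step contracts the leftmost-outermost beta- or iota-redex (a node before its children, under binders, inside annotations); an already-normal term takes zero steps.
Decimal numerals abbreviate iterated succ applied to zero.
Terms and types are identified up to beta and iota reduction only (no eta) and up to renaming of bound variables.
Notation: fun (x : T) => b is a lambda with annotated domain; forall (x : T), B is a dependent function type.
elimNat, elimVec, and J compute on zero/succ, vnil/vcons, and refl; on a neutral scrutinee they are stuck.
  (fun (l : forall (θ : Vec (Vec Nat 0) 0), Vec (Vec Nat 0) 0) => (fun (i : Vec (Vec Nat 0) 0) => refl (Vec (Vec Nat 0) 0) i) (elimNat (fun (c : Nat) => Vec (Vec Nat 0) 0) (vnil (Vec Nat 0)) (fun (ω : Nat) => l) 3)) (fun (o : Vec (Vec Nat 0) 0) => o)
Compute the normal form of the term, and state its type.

normal form:
  refl (Vec (Vec Nat 0) 0) (vnil (Vec Nat 0))
type:
  Eq (Vec (Vec Nat 0) 0) (vnil (Vec Nat 0)) (vnil (Vec Nat 0))


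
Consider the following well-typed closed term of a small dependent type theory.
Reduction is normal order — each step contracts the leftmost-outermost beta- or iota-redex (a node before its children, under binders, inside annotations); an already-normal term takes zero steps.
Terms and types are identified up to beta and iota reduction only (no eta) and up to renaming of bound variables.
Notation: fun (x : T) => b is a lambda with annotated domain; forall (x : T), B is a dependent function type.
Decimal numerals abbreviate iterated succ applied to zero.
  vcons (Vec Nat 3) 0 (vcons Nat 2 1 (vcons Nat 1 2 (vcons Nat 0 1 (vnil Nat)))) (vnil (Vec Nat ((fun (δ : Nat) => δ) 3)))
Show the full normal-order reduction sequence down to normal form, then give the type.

normal-order reduction sequence:
  vcons (Vec Nat 3) 0 (vcons Nat 2 1 (vcons Nat 1 2 (vcons Nat 0 1 (vnil Nat)))) (vnil (Vec Nat ((fun (δ : Nat) => δ) 3)))
  ~> vcons (Vec Nat 3) 0 (vcons Nat 2 1 (vcons Nat 1 2 (vcons Nat 0 1 (vnil Nat)))) (vnil (Vec Nat 3))
inferred type:
  Vec (Vec Nat 3) 1


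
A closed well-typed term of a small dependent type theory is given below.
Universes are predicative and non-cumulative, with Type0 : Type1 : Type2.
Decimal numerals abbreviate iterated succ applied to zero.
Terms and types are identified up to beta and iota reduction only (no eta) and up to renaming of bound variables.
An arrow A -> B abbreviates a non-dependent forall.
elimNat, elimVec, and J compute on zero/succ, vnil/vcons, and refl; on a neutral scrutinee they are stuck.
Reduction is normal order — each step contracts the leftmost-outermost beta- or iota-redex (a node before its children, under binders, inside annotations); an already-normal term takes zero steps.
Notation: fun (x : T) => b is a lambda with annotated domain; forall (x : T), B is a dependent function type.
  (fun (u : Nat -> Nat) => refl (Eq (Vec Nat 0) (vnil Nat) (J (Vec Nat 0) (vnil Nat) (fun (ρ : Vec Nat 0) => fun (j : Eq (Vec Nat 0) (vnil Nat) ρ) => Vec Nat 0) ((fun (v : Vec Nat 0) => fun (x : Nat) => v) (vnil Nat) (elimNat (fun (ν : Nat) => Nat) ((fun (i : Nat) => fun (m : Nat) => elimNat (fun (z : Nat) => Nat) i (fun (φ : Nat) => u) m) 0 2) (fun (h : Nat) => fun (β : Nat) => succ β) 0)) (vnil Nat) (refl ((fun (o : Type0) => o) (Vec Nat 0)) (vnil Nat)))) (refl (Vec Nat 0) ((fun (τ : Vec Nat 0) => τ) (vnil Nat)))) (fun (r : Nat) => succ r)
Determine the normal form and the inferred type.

reduced normal form:
  refl (Eq (Vec Nat 0) (vnil Nat) (vnil Nat)) (refl (Vec Nat 0) (vnil Nat))
inferred type:
  Eq (Eq (Vec Nat 0) (vnil Nat) (vnil Nat)) (refl (Vec Nat 0) (vnil Nat)) (refl (Vec Nat 0) (vnil Nat))
observation: the first redex contracted is a beta-redex; the normal form is reached in 5 normal-order steps.


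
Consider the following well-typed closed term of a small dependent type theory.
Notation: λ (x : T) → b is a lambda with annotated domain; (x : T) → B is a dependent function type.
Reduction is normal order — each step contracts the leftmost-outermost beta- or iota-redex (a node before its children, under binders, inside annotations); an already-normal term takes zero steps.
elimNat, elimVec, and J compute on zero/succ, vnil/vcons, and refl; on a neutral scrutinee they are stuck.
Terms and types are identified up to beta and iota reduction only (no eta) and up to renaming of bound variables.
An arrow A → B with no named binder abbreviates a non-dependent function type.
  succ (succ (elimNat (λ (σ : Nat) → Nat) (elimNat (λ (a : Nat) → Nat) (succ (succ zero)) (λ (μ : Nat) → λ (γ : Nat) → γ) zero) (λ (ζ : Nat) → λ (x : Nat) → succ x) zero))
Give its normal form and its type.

resulting normal form:
  succ (succ (succ (succ zero)))
type:
  Nat


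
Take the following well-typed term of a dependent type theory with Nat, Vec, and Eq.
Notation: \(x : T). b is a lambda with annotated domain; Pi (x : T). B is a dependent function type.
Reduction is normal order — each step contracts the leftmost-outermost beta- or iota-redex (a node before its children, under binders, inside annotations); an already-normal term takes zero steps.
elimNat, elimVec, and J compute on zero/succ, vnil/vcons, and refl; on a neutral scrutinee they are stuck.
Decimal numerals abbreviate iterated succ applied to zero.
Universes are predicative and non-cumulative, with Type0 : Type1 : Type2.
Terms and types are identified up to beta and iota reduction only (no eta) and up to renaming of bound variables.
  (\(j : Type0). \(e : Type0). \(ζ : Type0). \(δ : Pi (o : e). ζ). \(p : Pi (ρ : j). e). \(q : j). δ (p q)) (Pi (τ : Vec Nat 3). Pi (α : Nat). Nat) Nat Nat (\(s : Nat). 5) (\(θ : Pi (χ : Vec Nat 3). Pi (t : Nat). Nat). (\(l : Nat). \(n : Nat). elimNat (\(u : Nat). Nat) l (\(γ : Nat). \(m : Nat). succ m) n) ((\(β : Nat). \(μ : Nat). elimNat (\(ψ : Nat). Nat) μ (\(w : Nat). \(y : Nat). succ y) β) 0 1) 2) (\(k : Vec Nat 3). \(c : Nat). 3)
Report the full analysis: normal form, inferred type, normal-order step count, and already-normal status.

reduced normal form:
  5
inferred type:
  Nat
reduction steps (normal order): 7
term was already normal: no
first contracted redex: a beta-redex


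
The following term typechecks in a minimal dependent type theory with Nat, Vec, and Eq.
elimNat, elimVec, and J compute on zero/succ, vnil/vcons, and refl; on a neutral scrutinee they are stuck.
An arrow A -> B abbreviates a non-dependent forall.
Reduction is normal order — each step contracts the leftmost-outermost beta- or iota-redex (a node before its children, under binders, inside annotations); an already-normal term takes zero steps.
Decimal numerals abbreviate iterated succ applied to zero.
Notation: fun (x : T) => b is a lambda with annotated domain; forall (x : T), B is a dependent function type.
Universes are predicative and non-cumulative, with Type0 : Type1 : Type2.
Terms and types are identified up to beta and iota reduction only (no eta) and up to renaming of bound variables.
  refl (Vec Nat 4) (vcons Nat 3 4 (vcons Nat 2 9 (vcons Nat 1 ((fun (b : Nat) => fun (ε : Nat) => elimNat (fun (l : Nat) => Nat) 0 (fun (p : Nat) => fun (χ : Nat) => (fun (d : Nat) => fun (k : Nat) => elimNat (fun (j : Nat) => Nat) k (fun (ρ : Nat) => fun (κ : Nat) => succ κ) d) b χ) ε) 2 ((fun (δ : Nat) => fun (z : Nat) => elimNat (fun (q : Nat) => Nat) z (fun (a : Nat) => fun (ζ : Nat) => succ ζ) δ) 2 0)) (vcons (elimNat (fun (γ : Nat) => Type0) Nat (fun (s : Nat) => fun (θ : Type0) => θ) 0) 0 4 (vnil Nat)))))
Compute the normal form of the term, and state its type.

normal form:
  refl (Vec Nat 4) (vcons Nat 3 4 (vcons Nat 2 9 (vcons Nat 1 4 (vcons Nat 0 4 (vnil Nat)))))
the term's type:
  Eq (Vec Nat 4) (vcons Nat 3 4 (vcons Nat 2 9 (vcons Nat 1 4 (vcons Nat 0 4 (vnil Nat))))) (vcons Nat 3 4 (vcons Nat 2 9 (vcons Nat 1 4 (vcons Nat 0 4 (vnil Nat)))))


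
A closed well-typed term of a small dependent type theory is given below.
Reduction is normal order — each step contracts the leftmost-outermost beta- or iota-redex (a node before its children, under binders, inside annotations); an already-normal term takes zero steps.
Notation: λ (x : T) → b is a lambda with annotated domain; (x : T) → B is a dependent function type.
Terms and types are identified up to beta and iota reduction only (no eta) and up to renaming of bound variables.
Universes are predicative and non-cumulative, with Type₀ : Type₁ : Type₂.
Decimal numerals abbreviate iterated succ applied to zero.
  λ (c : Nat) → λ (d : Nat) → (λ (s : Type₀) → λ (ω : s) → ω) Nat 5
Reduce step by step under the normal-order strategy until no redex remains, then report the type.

reduction (normal order):
  λ (c : Nat) → λ (d : Nat) → (λ (s : Type₀) → λ (ω : s) → ω) Nat 5
  ~> λ (c : Nat) → λ (d : Nat) → (λ (s : Nat) → s) 5
  ~> λ (c : Nat) → λ (d : Nat) → 5
type:
  (c : Nat) → (d : Nat) → Nat


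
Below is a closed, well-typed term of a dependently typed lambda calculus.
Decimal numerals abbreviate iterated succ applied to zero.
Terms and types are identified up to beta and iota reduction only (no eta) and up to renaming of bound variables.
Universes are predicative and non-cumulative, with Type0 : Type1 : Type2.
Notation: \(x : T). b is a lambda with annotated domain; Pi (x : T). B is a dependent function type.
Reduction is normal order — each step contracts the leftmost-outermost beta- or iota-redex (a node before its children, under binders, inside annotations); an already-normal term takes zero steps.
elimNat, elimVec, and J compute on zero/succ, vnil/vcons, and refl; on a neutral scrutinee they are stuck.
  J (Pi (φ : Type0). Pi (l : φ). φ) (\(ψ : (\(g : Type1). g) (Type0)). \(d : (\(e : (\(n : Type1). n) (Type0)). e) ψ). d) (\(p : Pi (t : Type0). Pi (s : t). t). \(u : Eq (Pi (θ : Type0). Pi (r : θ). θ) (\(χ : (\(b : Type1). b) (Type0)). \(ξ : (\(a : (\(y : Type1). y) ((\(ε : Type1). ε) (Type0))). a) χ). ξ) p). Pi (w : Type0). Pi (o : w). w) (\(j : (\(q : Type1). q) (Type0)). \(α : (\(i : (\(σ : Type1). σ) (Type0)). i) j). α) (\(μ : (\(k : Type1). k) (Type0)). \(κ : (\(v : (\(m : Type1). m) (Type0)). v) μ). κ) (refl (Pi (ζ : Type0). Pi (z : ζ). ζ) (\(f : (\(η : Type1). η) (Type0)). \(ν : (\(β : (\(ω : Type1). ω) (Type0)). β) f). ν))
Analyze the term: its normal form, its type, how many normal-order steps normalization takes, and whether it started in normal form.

normal form:
  \(φ : Type0). \(l : φ). l
inferred type:
  Pi (φ : Type0). Pi (l : φ). φ
normal-order step count: 3
term was already normal: no
first contracted redex: a J iota-redex


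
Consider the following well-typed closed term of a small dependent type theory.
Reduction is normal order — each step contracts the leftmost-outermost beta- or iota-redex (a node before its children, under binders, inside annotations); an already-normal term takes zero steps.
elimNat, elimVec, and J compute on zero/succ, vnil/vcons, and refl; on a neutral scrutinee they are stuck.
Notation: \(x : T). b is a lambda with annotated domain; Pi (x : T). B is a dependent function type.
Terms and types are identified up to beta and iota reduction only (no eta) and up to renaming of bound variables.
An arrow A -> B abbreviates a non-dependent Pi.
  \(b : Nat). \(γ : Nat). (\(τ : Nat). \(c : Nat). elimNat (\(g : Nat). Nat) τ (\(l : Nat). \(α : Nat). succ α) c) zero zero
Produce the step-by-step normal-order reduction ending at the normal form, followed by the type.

reduction (normal order):
  \(b : Nat). \(γ : Nat). (\(τ : Nat). \(c : Nat). elimNat (\(g : Nat). Nat) τ (\(l : Nat). \(α : Nat). succ α) c) zero zero
  ~> \(b : Nat). \(γ : Nat). (\(τ : Nat). elimNat (\(c : Nat). Nat) zero (\(g : Nat). \(l : Nat). succ l) τ) zero
  ~> \(b : Nat). \(γ : Nat). elimNat (\(τ : Nat). Nat) zero (\(c : Nat). \(g : Nat). succ g) zero
  ~> \(b : Nat). \(γ : Nat). zero
inferred type:
  Nat -> Nat -> Nat


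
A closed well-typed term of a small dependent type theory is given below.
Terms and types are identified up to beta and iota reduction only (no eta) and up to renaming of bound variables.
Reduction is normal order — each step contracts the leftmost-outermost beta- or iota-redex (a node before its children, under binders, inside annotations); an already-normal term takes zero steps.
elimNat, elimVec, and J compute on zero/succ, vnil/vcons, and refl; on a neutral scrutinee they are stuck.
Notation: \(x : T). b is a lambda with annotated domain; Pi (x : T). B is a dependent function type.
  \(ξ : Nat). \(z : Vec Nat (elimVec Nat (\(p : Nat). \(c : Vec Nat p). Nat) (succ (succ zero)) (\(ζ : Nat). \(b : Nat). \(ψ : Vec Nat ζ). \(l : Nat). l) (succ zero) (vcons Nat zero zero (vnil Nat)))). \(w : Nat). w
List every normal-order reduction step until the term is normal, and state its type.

normal-order reduction sequence:
  \(ξ : Nat). \(z : Vec Nat (elimVec Nat (\(p : Nat). \(c : Vec Nat p). Nat) (succ (succ zero)) (\(ζ : Nat). \(b : Nat). \(ψ : Vec Nat ζ). \(l : Nat). l) (succ zero) (vcons Nat zero zero (vnil Nat)))). \(w : Nat). w
  ~> \(ξ : Nat). \(z : Vec Nat ((\(p : Nat). \(c : Nat). \(ζ : Vec Nat p). \(b : Nat). b) zero zero (vnil Nat) (elimVec Nat (\(ψ : Nat). \(l : Vec Nat ψ). Nat) (succ (succ zero)) (\(w : Nat). \(h : Nat). \(γ : Vec Nat w). \(j : Nat). j) zero (vnil Nat)))). \(μ : Nat). μ
  ~> \(ξ : Nat). \(z : Vec Nat ((\(p : Nat). \(c : Vec Nat zero). \(ζ : Nat). ζ) zero (vnil Nat) (elimVec Nat (\(b : Nat). \(ψ : Vec Nat b). Nat) (succ (succ zero)) (\(l : Nat). \(w : Nat). \(h : Vec Nat l). \(γ : Nat). γ) zero (vnil Nat)))). \(j : Nat). j
  ~> \(ξ : Nat). \(z : Vec Nat ((\(p : Vec Nat zero). \(c : Nat). c) (vnil Nat) (elimVec Nat (\(ζ : Nat). \(b : Vec Nat ζ). Nat) (succ (succ zero)) (\(ψ : Nat). \(l : Nat). \(w : Vec Nat ψ). \(h : Nat). h) zero (vnil Nat)))). \(γ : Nat). γ
  ~> \(ξ : Nat). \(z : Vec Nat ((\(p : Nat). p) (elimVec Nat (\(c : Nat). \(ζ : Vec Nat c). Nat) (succ (succ zero)) (\(b : Nat). \(ψ : Nat). \(l : Vec Nat b). \(w : Nat). w) zero (vnil Nat)))). \(h : Nat). h
  ~> \(ξ : Nat). \(z : Vec Nat (elimVec Nat (\(p : Nat). \(c : Vec Nat p). Nat) (succ (succ zero)) (\(ζ : Nat). \(b : Nat). \(ψ : Vec Nat ζ). \(l : Nat). l) zero (vnil Nat))). \(w : Nat). w
  ~> \(ξ : Nat). \(z : Vec Nat (succ (succ zero))). \(p : Nat). p
type:
  Pi (ξ : Nat). Pi (z : Vec Nat (succ (succ zero))). Pi (p : Nat). Nat


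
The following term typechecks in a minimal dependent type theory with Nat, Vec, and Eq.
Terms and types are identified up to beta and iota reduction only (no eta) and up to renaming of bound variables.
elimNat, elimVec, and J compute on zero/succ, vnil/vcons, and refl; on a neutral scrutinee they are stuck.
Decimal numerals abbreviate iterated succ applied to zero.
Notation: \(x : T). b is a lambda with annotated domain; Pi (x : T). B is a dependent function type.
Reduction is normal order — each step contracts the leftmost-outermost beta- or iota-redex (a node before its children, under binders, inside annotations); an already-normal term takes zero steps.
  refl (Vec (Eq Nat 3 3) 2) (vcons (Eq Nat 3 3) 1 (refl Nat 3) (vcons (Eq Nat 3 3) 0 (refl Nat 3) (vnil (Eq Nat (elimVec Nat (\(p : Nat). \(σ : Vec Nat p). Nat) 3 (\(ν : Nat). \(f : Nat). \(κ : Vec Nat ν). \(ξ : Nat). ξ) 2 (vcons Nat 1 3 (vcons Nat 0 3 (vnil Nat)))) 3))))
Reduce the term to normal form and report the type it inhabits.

resulting normal form:
  refl (Vec (Eq Nat 3 3) 2) (vcons (Eq Nat 3 3) 1 (refl Nat 3) (vcons (Eq Nat 3 3) 0 (refl Nat 3) (vnil (Eq Nat 3 3))))
the term's type:
  Eq (Vec (Eq Nat 3 3) 2) (vcons (Eq Nat 3 3) 1 (refl Nat 3) (vcons (Eq Nat 3 3) 0 (refl Nat 3) (vnil (Eq Nat 3 3)))) (vcons (Eq Nat 3 3) 1 (refl Nat 3) (vcons (Eq Nat 3 3) 0 (refl Nat 3) (vnil (Eq Nat 3 3))))
observation: reduction starts at an elimVec iota-redex, and 11 normal-order steps reach the normal form.


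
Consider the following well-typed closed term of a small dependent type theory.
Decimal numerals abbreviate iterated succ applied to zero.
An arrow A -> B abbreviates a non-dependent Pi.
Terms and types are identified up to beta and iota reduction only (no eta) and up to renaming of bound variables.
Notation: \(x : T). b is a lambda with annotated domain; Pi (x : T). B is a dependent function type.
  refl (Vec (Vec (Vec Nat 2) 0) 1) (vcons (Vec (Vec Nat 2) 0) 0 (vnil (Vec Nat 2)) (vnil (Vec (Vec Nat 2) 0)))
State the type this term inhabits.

inferred type:
  Eq (Vec (Vec (Vec Nat 2) 0) 1) (vcons (Vec (Vec Nat 2) 0) 0 (vnil (Vec Nat 2)) (vnil (Vec (Vec Nat 2) 0))) (vcons (Vec (Vec Nat 2) 0) 0 (vnil (Vec Nat 2)) (vnil (Vec (Vec Nat 2) 0)))


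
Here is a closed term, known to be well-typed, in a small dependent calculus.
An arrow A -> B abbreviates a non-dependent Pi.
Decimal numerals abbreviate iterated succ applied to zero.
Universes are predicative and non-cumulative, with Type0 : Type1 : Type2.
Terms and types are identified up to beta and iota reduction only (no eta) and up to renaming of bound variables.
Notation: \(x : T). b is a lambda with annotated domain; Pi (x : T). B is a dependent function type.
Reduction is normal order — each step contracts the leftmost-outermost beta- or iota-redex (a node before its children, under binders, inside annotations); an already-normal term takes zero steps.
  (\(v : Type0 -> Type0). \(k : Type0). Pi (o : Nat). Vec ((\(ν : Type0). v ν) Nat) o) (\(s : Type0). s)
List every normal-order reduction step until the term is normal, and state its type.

reduction (normal order):
  (\(v : Type0 -> Type0). \(k : Type0). Pi (o : Nat). Vec ((\(ν : Type0). v ν) Nat) o) (\(s : Type0). s)
  ~> \(v : Type0). Pi (k : Nat). Vec ((\(o : Type0). (\(ν : Type0). ν) o) Nat) k
  ~> \(v : Type0). Pi (k : Nat). Vec ((\(o : Type0). o) Nat) k
  ~> \(v : Type0). Pi (k : Nat). Vec Nat k
inferred type:
  Type0 -> Type0


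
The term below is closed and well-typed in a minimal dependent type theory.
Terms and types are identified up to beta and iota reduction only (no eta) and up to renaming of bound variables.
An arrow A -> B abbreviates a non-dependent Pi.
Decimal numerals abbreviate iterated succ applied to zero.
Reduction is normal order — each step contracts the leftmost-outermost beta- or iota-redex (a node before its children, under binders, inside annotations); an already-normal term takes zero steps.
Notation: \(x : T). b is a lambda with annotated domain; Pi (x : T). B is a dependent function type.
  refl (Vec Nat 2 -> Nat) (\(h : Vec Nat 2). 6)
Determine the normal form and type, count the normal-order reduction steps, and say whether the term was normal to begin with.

reduced normal form:
  refl (Vec Nat 2 -> Nat) (\(h : Vec Nat 2). 6)
type:
  Eq (Vec Nat 2 -> Nat) (\(h : Vec Nat 2). 6) (\(u : Vec Nat 2). 6)
reduction steps (normal order): 0
started in normal form: yes


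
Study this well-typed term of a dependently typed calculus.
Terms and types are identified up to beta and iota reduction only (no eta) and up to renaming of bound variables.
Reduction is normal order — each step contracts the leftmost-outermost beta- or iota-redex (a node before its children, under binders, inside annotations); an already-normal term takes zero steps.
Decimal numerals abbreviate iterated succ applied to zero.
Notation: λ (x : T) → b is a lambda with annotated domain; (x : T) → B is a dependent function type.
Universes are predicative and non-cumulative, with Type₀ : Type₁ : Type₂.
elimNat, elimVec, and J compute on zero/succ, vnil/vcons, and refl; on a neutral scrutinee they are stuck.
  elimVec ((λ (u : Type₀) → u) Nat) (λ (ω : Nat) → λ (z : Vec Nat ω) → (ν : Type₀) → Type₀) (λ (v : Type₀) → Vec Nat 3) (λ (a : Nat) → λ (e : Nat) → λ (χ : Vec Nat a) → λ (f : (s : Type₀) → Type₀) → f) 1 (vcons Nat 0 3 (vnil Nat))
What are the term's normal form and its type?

resulting normal form:
  λ (u : Type₀) → Vec Nat 3
type:
  (u : Type₀) → Type₀


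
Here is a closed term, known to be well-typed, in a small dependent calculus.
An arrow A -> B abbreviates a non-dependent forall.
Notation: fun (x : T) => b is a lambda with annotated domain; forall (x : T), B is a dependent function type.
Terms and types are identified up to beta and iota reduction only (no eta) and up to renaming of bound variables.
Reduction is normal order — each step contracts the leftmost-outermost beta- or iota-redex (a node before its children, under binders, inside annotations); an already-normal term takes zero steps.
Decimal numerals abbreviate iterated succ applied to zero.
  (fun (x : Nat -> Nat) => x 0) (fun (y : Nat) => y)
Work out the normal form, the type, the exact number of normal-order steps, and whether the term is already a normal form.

normal form:
  0
inferred type:
  Nat
reduction steps (normal order): 2
term was already normal: no
first contracted redex: a beta-redex


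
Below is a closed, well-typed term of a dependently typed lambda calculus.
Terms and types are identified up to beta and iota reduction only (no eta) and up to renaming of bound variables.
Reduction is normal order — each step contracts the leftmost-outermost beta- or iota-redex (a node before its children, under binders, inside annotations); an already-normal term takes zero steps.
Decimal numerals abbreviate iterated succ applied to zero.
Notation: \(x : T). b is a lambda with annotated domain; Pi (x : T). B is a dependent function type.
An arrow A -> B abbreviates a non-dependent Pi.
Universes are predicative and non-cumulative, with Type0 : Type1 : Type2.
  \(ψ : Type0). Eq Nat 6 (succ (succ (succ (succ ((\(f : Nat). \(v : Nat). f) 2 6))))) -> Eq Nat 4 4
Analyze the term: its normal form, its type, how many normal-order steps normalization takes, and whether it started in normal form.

normal form:
  \(ψ : Type0). Eq Nat 6 6 -> Eq Nat 4 4
type:
  Type0 -> Type0
normal-order step count: 2
already normal: no
first redex: a beta-redex


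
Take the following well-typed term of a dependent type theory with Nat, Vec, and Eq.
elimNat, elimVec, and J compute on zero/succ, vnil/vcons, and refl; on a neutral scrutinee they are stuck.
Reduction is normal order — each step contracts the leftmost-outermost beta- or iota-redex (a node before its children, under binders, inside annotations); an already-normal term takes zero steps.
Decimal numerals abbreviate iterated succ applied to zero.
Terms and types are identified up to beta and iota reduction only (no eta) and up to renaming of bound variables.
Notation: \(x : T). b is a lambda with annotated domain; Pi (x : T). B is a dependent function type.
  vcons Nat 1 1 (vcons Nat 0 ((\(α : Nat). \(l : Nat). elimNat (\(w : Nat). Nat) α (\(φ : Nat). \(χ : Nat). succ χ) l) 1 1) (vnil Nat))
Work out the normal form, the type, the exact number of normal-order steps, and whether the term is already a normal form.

reduced normal form:
  vcons Nat 1 1 (vcons Nat 0 2 (vnil Nat))
inferred type:
  Vec Nat 2
steps to reach normal form (normal order): 6
term was already normal: no
first contracted redex: a beta-redex


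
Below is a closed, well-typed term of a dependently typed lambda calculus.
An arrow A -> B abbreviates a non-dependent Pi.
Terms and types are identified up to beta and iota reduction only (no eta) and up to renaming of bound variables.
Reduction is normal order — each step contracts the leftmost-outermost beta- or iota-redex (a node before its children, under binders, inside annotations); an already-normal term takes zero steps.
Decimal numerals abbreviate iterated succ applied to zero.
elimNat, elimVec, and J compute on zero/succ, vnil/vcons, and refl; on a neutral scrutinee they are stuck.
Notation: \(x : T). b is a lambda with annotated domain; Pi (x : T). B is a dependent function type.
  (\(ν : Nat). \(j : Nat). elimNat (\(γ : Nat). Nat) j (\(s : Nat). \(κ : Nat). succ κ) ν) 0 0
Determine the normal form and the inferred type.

reduced normal form:
  0
inferred type:
  Nat
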